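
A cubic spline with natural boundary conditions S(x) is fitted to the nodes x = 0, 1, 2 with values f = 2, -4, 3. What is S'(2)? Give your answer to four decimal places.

Put σ_i = S'' at the i-th knot. Here h = (1, 1) and Δ = (-6, 7), so the interior equations h_(i-1)·σ_(i-1) + 2(h_(i-1)+h_i)·σ_i + h_i·σ_(i+1) = 6(Δ_i − Δ_(i-1)) read
  1·σ_0 + 4·σ_1 + 1·σ_2 = 6(Δ_1 - Δ_0) = 78
Natural end conditions: σ_0 = σ_2 = 0.
Forward elimination and back-substitution give σ_0 = 0, σ_1 = 39/2, σ_2 = 0.
On [1, 2], S'(x) = b_1 + 2c_1·(x - 1) + 3d_1·(x - 1)² with b_1 = Δ_1 - h_1(2σ_1 + σ_2)/6 = 1/2, c_1 = σ_1/2 = 39/4, d_1 = (σ_2 - σ_1)/(6h_1) = -13/4. So S'(2) = 41/4.

10.2500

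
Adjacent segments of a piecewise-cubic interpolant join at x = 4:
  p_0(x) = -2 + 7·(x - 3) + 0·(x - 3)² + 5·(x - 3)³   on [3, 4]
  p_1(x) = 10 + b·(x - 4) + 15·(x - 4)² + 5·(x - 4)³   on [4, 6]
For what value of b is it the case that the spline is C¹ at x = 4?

p_0'(x) = 7 + 0·(x - 3) + 15·(x - 3)², so p_0'(4) = 22. On the right, p_1'(4) = b, so b = 22.

22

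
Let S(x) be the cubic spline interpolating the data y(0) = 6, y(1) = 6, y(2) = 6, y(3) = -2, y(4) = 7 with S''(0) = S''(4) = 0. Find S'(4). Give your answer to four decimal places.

With M_i denoting the second derivative at x_i, h_i = 1, 1, 1, 1, and Δ_i = (y_(i+1) − y_i)/h_i = 0, 0, -8, 9:
  1·M_0 + 4·M_1 + 1·M_2 = 6(Δ_1 - Δ_0) = 0
  1·M_1 + 4·M_2 + 1·M_3 = 6(Δ_2 - Δ_1) = -48
  1·M_2 + 4·M_3 + 1·M_4 = 6(Δ_3 - Δ_2) = 102
Natural end conditions: M_0 = M_4 = 0.
Solving: M_0 = 0, M_1 = 21/4, M_2 = -21, M_3 = 123/4, M_4 = 0.
On [3, 4], S'(x) = b_3 + 2c_3·(x - 3) + 3d_3·(x - 3)² with b_3 = Δ_3 - h_3(2M_3 + M_4)/6 = -5/4, c_3 = M_3/2 = 123/8, d_3 = (M_4 - M_3)/(6h_3) = -41/8. So S'(4) = 113/8.

14.1250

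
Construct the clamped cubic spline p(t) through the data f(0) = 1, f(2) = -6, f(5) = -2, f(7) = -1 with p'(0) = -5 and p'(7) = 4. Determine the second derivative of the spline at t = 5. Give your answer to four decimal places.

-2.9583

Put M_i = p'' at the i-th knot. Here h = (2, 3, 2) and Δ = (-7/2, 4/3, 1/2), so the interior equations h_(i-1)·M_(i-1) + 2(h_(i-1)+h_i)·M_i + h_i·M_(i+1) = 6(Δ_i − Δ_(i-1)) read
  2·M_0 + 10·M_1 + 3·M_2 = 6(Δ_1 - Δ_0) = 29
  3·M_1 + 10·M_2 + 2·M_3 = 6(Δ_2 - Δ_1) = -5
Clamped end conditions give two more equations: 2h_0·M_0 + h_0·M_1 = 6(Δ_0 - p'(0)) = 9 and h_2·M_2 + 2h_2·M_3 = 6(p'(7) - Δ_2) = 21.
Solving the tridiagonal system: M_0 = 19/48, M_1 = 89/24, M_2 = -71/24, M_3 = 323/48.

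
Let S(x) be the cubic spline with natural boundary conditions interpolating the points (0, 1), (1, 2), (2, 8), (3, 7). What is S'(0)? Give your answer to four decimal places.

Put σ_i = S'' at the i-th knot. Here h = (1, 1, 1) and Δ = (1, 6, -1), so the interior equations h_(i-1)·σ_(i-1) + 2(h_(i-1)+h_i)·σ_i + h_i·σ_(i+1) = 6(Δ_i − Δ_(i-1)) read
  1·σ_0 + 4·σ_1 + 1·σ_2 = 6(Δ_1 - Δ_0) = 30
  1·σ_1 + 4·σ_2 + 1·σ_3 = 6(Δ_2 - Δ_1) = -42
Natural end conditions: σ_0 = σ_3 = 0.
Solving: σ_0 = 0, σ_1 = 54/5, σ_2 = -66/5, σ_3 = 0.
On [0, 1], S'(x) = b_0 + 2c_0·x + 3d_0·x² with b_0 = Δ_0 - h_0(2σ_0 + σ_1)/6 = -4/5, c_0 = σ_0/2 = 0, d_0 = (σ_1 - σ_0)/(6h_0) = 9/5. So S'(0) = -4/5.

-0.8000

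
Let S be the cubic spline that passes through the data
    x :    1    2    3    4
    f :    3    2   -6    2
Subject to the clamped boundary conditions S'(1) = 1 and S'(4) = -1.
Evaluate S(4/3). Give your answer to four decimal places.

3.4469

Let M_i = S''(x_i). Step sizes h_i = 1, 1, 1; slopes of the chords Δ_i = (y_(i+1) - y_i)/h_i = -1, -8, 8.
  1·M_0 + 4·M_1 + 1·M_2 = 6(Δ_1 - Δ_0) = -42
  1·M_1 + 4·M_2 + 1·M_3 = 6(Δ_2 - Δ_1) = 96
Clamped end conditions give two more equations: 2h_0·M_0 + h_0·M_1 = 6(Δ_0 - S'(1)) = -12 and h_2·M_2 + 2h_2·M_3 = 6(S'(4) - Δ_2) = -54.
Forward elimination and back-substitution give M_0 = 76/15, M_1 = -332/15, M_2 = 622/15, M_3 = -716/15.
On [1, 2], S(x) = 3 + 1·(x - 1) + 38/15·(x - 1)² - 68/15·(x - 1)³.
With (x - 1) = 1/3: S(4/3) = 1396/405.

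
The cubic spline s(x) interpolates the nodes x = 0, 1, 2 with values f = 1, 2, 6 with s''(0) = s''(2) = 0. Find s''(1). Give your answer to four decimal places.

Write m_i for s''(x_i). With h_i = 1, 1 and divided differences Δ_i = 1, 4, the continuity of s' gives the tridiagonal system
  1·m_0 + 4·m_1 + 1·m_2 = 6(Δ_1 - Δ_0) = 18
Natural end conditions: m_0 = m_2 = 0.
Forward elimination and back-substitution give m_0 = 0, m_1 = 9/2, m_2 = 0.

4.5000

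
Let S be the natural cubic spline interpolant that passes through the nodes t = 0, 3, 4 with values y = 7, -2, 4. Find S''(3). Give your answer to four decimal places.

6.7500

With σ_i denoting the second derivative at x_i, h_i = 3, 1, and Δ_i = (y_(i+1) − y_i)/h_i = -3, 6:
  3·σ_0 + 8·σ_1 + 1·σ_2 = 6(Δ_1 - Δ_0) = 54
Natural end conditions: σ_0 = σ_2 = 0.
Hence σ_0 = 0, σ_1 = 27/4, σ_2 = 0.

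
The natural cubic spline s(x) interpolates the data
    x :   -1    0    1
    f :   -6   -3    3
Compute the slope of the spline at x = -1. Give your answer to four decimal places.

Write σ_i for s''(x_i). With h_i = 1, 1 and divided differences Δ_i = 3, 6, the continuity of s' gives the tridiagonal system
  1·σ_0 + 4·σ_1 + 1·σ_2 = 6(Δ_1 - Δ_0) = 18
Natural end conditions: σ_0 = σ_2 = 0.
Solving the tridiagonal system: σ_0 = 0, σ_1 = 9/2, σ_2 = 0.
On [-1, 0], s'(x) = b_0 + 2c_0·(x + 1) + 3d_0·(x + 1)² with b_0 = Δ_0 - h_0(2σ_0 + σ_1)/6 = 9/4, c_0 = σ_0/2 = 0, d_0 = (σ_1 - σ_0)/(6h_0) = 3/4. So s'(-1) = 9/4.

2.2500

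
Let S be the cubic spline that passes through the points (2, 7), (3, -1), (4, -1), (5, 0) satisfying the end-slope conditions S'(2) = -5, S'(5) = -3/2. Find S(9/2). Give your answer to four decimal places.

-0.0042

With σ_i denoting the second derivative at x_i, h_i = 1, 1, 1, and Δ_i = (y_(i+1) − y_i)/h_i = -8, 0, 1:
  1·σ_0 + 4·σ_1 + 1·σ_2 = 6(Δ_1 - Δ_0) = 48
  1·σ_1 + 4·σ_2 + 1·σ_3 = 6(Δ_2 - Δ_1) = 6
Clamped end conditions give two more equations: 2h_0·σ_0 + h_0·σ_1 = 6(Δ_0 - S'(2)) = -18 and h_2·σ_2 + 2h_2·σ_3 = 6(S'(5) - Δ_2) = -15.
Hence σ_0 = -259/15, σ_1 = 248/15, σ_2 = -13/15, σ_3 = -106/15.
On [4, 5], S(x) = -1 + 37/15·(x - 4) - 13/30·(x - 4)² - 31/30·(x - 4)³.
With (x - 4) = 1/2: S(9/2) = -1/240.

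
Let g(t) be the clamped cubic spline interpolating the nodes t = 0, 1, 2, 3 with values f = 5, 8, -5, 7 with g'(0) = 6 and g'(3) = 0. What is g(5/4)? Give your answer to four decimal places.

4.5719

Put σ_i = g'' at the i-th knot. Here h = (1, 1, 1) and Δ = (3, -13, 12), so the interior equations h_(i-1)·σ_(i-1) + 2(h_(i-1)+h_i)·σ_i + h_i·σ_(i+1) = 6(Δ_i − Δ_(i-1)) read
  1·σ_0 + 4·σ_1 + 1·σ_2 = 6(Δ_1 - Δ_0) = -96
  1·σ_1 + 4·σ_2 + 1·σ_3 = 6(Δ_2 - Δ_1) = 150
Clamped end conditions give two more equations: 2h_0·σ_0 + h_0·σ_1 = 6(Δ_0 - g'(0)) = -18 and h_2·σ_2 + 2h_2·σ_3 = 6(g'(3) - Δ_2) = -72.
Solving: σ_0 = 64/5, σ_1 = -218/5, σ_2 = 328/5, σ_3 = -344/5.
On [1, 2], g(t) = 8 - 47/5·(t - 1) - 109/5·(t - 1)² + 91/5·(t - 1)³.
With (t - 1) = 1/4: g(5/4) = 1463/320.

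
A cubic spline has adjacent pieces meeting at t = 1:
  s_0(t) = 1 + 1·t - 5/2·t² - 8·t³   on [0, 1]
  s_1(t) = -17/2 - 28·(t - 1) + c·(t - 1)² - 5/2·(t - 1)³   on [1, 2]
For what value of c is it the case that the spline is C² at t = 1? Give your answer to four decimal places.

-26.5000

s_0''(t) = -5 - 48·t, so s_0''(1) = -53. On the right, s_1''(1) = 2c, so c = -53/2.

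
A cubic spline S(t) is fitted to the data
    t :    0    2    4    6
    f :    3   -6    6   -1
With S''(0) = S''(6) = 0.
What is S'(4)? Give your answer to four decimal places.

With M_i denoting the second derivative at x_i, h_i = 2, 2, 2, and Δ_i = (y_(i+1) − y_i)/h_i = -9/2, 6, -7/2:
  2·M_0 + 8·M_1 + 2·M_2 = 6(Δ_1 - Δ_0) = 63
  2·M_1 + 8·M_2 + 2·M_3 = 6(Δ_2 - Δ_1) = -57
Natural end conditions: M_0 = M_3 = 0.
Hence M_0 = 0, M_1 = 103/10, M_2 = -97/10, M_3 = 0.
On [4, 6], S'(t) = b_2 + 2c_2·(t - 4) + 3d_2·(t - 4)² with b_2 = Δ_2 - h_2(2M_2 + M_3)/6 = 89/30, c_2 = M_2/2 = -97/20, d_2 = (M_3 - M_2)/(6h_2) = 97/120. So S'(4) = 89/30.

2.9667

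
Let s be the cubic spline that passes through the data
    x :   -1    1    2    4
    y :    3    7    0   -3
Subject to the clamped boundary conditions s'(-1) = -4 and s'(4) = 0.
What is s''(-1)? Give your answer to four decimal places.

With σ_i denoting the second derivative at x_i, h_i = 2, 1, 2, and Δ_i = (y_(i+1) − y_i)/h_i = 2, -7, -3/2:
  2·σ_0 + 6·σ_1 + 1·σ_2 = 6(Δ_1 - Δ_0) = -54
  1·σ_1 + 6·σ_2 + 2·σ_3 = 6(Δ_2 - Δ_1) = 33
Clamped end conditions give two more equations: 2h_0·σ_0 + h_0·σ_1 = 6(Δ_0 - s'(-1)) = 36 and h_2·σ_2 + 2h_2·σ_3 = 6(s'(4) - Δ_2) = 9.
Hence σ_0 = 547/32, σ_1 = -259/16, σ_2 = 143/16, σ_3 = -71/32.

17.0938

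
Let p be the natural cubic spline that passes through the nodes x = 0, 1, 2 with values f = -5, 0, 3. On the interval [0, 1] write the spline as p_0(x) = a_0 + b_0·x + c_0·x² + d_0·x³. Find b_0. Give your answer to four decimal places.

5.5000

With σ_i denoting the second derivative at x_i, h_i = 1, 1, and Δ_i = (y_(i+1) − y_i)/h_i = 5, 3:
  1·σ_0 + 4·σ_1 + 1·σ_2 = 6(Δ_1 - Δ_0) = -12
Natural end conditions: σ_0 = σ_2 = 0.
Solving: σ_0 = 0, σ_1 = -3, σ_2 = 0.
On [0, 1], with p_0(x) = a_0 + b_0·x + c_0·x² + d_0·x³: c_0 = σ_0/2 = 0, d_0 = (σ_1 - σ_0)/(6h_0) = -1/2, b_0 = Δ_0 - h_0(2σ_0 + σ_1)/6 = 11/2.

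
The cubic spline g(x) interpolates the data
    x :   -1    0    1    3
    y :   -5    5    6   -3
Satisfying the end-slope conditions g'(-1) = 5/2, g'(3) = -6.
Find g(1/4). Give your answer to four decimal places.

6.4783

Let M_i = g''(x_i). Step sizes h_i = 1, 1, 2; slopes of the chords Δ_i = (y_(i+1) - y_i)/h_i = 10, 1, -9/2.
  1·M_0 + 4·M_1 + 1·M_2 = 6(Δ_1 - Δ_0) = -54
  1·M_1 + 6·M_2 + 2·M_3 = 6(Δ_2 - Δ_1) = -33
Clamped end conditions give two more equations: 2h_0·M_0 + h_0·M_1 = 6(Δ_0 - g'(-1)) = 45 and h_2·M_2 + 2h_2·M_3 = 6(g'(3) - Δ_2) = -9.
Hence M_0 = 731/22, M_1 = -236/11, M_2 = -31/22, M_3 = -17/11.
On [0, 1], g(x) = 5 + 369/44·x - 118/11·x² + 147/44·x³.
With x = 1/4: g(1/4) = 18243/2816.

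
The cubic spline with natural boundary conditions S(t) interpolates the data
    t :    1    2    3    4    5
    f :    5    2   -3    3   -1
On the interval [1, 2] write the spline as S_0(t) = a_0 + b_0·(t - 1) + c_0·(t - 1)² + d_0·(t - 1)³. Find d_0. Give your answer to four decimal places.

Put σ_i = S'' at the i-th knot. Here h = (1, 1, 1, 1) and Δ = (-3, -5, 6, -4), so the interior equations h_(i-1)·σ_(i-1) + 2(h_(i-1)+h_i)·σ_i + h_i·σ_(i+1) = 6(Δ_i − Δ_(i-1)) read
  1·σ_0 + 4·σ_1 + 1·σ_2 = 6(Δ_1 - Δ_0) = -12
  1·σ_1 + 4·σ_2 + 1·σ_3 = 6(Δ_2 - Δ_1) = 66
  1·σ_2 + 4·σ_3 + 1·σ_4 = 6(Δ_3 - Δ_2) = -60
Natural end conditions: σ_0 = σ_4 = 0.
Forward elimination and back-substitution give σ_0 = 0, σ_1 = -9, σ_2 = 24, σ_3 = -21, σ_4 = 0.
On [1, 2], with S_0(t) = a_0 + b_0·(t - 1) + c_0·(t - 1)² + d_0·(t - 1)³: c_0 = σ_0/2 = 0, d_0 = (σ_1 - σ_0)/(6h_0) = -3/2, b_0 = Δ_0 - h_0(2σ_0 + σ_1)/6 = -3/2.

-1.5000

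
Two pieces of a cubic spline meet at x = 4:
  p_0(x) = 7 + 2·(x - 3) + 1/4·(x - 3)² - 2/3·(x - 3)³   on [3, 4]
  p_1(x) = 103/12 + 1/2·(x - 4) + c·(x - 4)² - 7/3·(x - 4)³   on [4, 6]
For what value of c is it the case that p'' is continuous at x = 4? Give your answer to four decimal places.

p_0''(x) = 1/2 - 4·(x - 3), so p_0''(4) = -7/2. On the right, p_1''(4) = 2c, so c = -7/4.

-1.7500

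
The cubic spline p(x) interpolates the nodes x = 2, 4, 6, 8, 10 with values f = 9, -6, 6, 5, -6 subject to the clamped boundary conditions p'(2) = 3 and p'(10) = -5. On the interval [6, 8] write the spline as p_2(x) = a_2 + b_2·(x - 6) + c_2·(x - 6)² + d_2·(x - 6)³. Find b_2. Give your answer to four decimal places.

6.1786

Put M_i = p'' at the i-th knot. Here h = (2, 2, 2, 2) and Δ = (-15/2, 6, -1/2, -11/2), so the interior equations h_(i-1)·M_(i-1) + 2(h_(i-1)+h_i)·M_i + h_i·M_(i+1) = 6(Δ_i − Δ_(i-1)) read
  2·M_0 + 8·M_1 + 2·M_2 = 6(Δ_1 - Δ_0) = 81
  2·M_1 + 8·M_2 + 2·M_3 = 6(Δ_2 - Δ_1) = -39
  2·M_2 + 8·M_3 + 2·M_4 = 6(Δ_3 - Δ_2) = -30
Clamped end conditions give two more equations: 2h_0·M_0 + h_0·M_1 = 6(Δ_0 - p'(2)) = -63 and h_3·M_3 + 2h_3·M_4 = 6(p'(10) - Δ_3) = 3.
Solving: M_0 = -2809/112, M_1 = 1045/56, M_2 = -145/16, M_3 = -107/56, M_4 = 191/112.
On [6, 8], with p_2(x) = a_2 + b_2·(x - 6) + c_2·(x - 6)² + d_2·(x - 6)³: c_2 = M_2/2 = -145/32, d_2 = (M_3 - M_2)/(6h_2) = 267/448, b_2 = Δ_2 - h_2(2M_2 + M_3)/6 = 173/28.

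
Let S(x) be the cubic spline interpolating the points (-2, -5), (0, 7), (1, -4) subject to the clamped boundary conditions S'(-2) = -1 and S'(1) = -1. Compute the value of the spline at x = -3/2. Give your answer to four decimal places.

Put m_i = S'' at the i-th knot. Here h = (2, 1) and Δ = (6, -11), so the interior equations h_(i-1)·m_(i-1) + 2(h_(i-1)+h_i)·m_i + h_i·m_(i+1) = 6(Δ_i − Δ_(i-1)) read
  2·m_0 + 6·m_1 + 1·m_2 = 6(Δ_1 - Δ_0) = -102
Clamped end conditions give two more equations: 2h_0·m_0 + h_0·m_1 = 6(Δ_0 - S'(-2)) = 42 and h_1·m_1 + 2h_1·m_2 = 6(S'(1) - Δ_1) = 60.
Hence m_0 = 55/2, m_1 = -34, m_2 = 47.
On [-2, 0], S(x) = -5 - 1·(x + 2) + 55/4·(x + 2)² - 41/8·(x + 2)³.
With (x + 2) = 1/2: S(-3/2) = -173/64.

-2.7031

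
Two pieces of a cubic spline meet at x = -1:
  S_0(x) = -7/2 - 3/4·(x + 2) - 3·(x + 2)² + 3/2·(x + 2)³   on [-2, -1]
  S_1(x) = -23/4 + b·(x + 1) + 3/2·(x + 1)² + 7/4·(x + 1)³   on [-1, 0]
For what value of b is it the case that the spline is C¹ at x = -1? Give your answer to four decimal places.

S_0'(x) = -3/4 - 6·(x + 2) + 9/2·(x + 2)², so S_0'(-1) = -9/4. On the right, S_1'(-1) = b, so b = -9/4.

-2.2500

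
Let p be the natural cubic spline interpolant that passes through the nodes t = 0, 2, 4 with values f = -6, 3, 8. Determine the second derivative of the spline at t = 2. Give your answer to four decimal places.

Let M_i = p''(x_i). Step sizes h_i = 2, 2; slopes of the chords Δ_i = (y_(i+1) - y_i)/h_i = 9/2, 5/2.
  2·M_0 + 8·M_1 + 2·M_2 = 6(Δ_1 - Δ_0) = -12
Natural end conditions: M_0 = M_2 = 0.
Solving: M_0 = 0, M_1 = -3/2, M_2 = 0.

-1.5000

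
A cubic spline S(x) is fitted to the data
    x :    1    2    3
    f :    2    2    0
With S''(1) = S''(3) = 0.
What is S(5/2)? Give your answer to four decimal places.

1.1875

Write M_i for S''(x_i). With h_i = 1, 1 and divided differences Δ_i = 0, -2, the continuity of S' gives the tridiagonal system
  1·M_0 + 4·M_1 + 1·M_2 = 6(Δ_1 - Δ_0) = -12
Natural end conditions: M_0 = M_2 = 0.
Solving: M_0 = 0, M_1 = -3, M_2 = 0.
On [2, 3], S(x) = 2 - 1·(x - 2) - 3/2·(x - 2)² + 1/2·(x - 2)³.
With (x - 2) = 1/2: S(5/2) = 19/16.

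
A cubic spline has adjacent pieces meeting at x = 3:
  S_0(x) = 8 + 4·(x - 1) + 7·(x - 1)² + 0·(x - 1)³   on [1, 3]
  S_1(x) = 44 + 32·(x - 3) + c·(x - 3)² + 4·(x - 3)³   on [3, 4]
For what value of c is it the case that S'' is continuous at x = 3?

7

S_0''(x) = 14 + 0·(x - 1), so S_0''(3) = 14. On the right, S_1''(3) = 2c, so c = 7.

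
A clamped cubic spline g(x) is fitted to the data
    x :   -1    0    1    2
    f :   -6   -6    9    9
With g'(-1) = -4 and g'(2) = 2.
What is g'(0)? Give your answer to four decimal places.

Put σ_i = g'' at the i-th knot. Here h = (1, 1, 1) and Δ = (0, 15, 0), so the interior equations h_(i-1)·σ_(i-1) + 2(h_(i-1)+h_i)·σ_i + h_i·σ_(i+1) = 6(Δ_i − Δ_(i-1)) read
  1·σ_0 + 4·σ_1 + 1·σ_2 = 6(Δ_1 - Δ_0) = 90
  1·σ_1 + 4·σ_2 + 1·σ_3 = 6(Δ_2 - Δ_1) = -90
Clamped end conditions give two more equations: 2h_0·σ_0 + h_0·σ_1 = 6(Δ_0 - g'(-1)) = 24 and h_2·σ_2 + 2h_2·σ_3 = 6(g'(2) - Δ_2) = 12.
Solving: σ_0 = -22/5, σ_1 = 164/5, σ_2 = -184/5, σ_3 = 122/5.
On [0, 1], g'(x) = b_1 + 2c_1·x + 3d_1·x² with b_1 = Δ_1 - h_1(2σ_1 + σ_2)/6 = 51/5, c_1 = σ_1/2 = 82/5, d_1 = (σ_2 - σ_1)/(6h_1) = -58/5. So g'(0) = 51/5.

10.2000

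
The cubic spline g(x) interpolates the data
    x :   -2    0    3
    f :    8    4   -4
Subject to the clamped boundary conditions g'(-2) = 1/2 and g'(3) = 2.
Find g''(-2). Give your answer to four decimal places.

-3.0500

Write σ_i for g''(x_i). With h_i = 2, 3 and divided differences Δ_i = -2, -8/3, the continuity of g' gives the tridiagonal system
  2·σ_0 + 10·σ_1 + 3·σ_2 = 6(Δ_1 - Δ_0) = -4
Clamped end conditions give two more equations: 2h_0·σ_0 + h_0·σ_1 = 6(Δ_0 - g'(-2)) = -15 and h_1·σ_1 + 2h_1·σ_2 = 6(g'(3) - Δ_1) = 28.
Solving: σ_0 = -61/20, σ_1 = -7/5, σ_2 = 161/30.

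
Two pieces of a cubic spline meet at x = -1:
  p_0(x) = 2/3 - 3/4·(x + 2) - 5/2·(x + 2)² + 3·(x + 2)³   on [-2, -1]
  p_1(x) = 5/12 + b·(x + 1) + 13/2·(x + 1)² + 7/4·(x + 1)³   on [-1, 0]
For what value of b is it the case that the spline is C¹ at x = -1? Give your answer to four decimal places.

3.2500

p_0'(x) = -3/4 - 5·(x + 2) + 9·(x + 2)², so p_0'(-1) = 13/4. On the right, p_1'(-1) = b, so b = 13/4.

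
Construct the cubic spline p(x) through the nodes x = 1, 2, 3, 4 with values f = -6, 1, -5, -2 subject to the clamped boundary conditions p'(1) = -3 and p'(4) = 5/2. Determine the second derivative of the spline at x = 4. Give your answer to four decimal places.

-14.9333

Write M_i for p''(x_i). With h_i = 1, 1, 1 and divided differences Δ_i = 7, -6, 3, the continuity of p' gives the tridiagonal system
  1·M_0 + 4·M_1 + 1·M_2 = 6(Δ_1 - Δ_0) = -78
  1·M_1 + 4·M_2 + 1·M_3 = 6(Δ_2 - Δ_1) = 54
Clamped end conditions give two more equations: 2h_0·M_0 + h_0·M_1 = 6(Δ_0 - p'(1)) = 60 and h_2·M_2 + 2h_2·M_3 = 6(p'(4) - Δ_2) = -3.
Solving: M_0 = 739/15, M_1 = -578/15, M_2 = 403/15, M_3 = -224/15.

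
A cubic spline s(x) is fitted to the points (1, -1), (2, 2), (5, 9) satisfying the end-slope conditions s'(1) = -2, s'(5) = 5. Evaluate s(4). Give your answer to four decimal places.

5.9352

With M_i denoting the second derivative at x_i, h_i = 1, 3, and Δ_i = (y_(i+1) − y_i)/h_i = 3, 7/3:
  1·M_0 + 8·M_1 + 3·M_2 = 6(Δ_1 - Δ_0) = -4
Clamped end conditions give two more equations: 2h_0·M_0 + h_0·M_1 = 6(Δ_0 - s'(1)) = 30 and h_1·M_1 + 2h_1·M_2 = 6(s'(5) - Δ_1) = 16.
Hence M_0 = 69/4, M_1 = -9/2, M_2 = 59/12.
On [2, 5], s(x) = 2 + 35/8·(x - 2) - 9/4·(x - 2)² + 113/216·(x - 2)³.
With (x - 2) = 2: s(4) = 641/108.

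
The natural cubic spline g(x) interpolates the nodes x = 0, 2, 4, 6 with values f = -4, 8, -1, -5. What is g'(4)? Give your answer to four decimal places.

With m_i denoting the second derivative at x_i, h_i = 2, 2, 2, and Δ_i = (y_(i+1) − y_i)/h_i = 6, -9/2, -2:
  2·m_0 + 8·m_1 + 2·m_2 = 6(Δ_1 - Δ_0) = -63
  2·m_1 + 8·m_2 + 2·m_3 = 6(Δ_2 - Δ_1) = 15
Natural end conditions: m_0 = m_3 = 0.
Forward elimination and back-substitution give m_0 = 0, m_1 = -89/10, m_2 = 41/10, m_3 = 0.
On [4, 6], g'(x) = b_2 + 2c_2·(x - 4) + 3d_2·(x - 4)² with b_2 = Δ_2 - h_2(2m_2 + m_3)/6 = -71/15, c_2 = m_2/2 = 41/20, d_2 = (m_3 - m_2)/(6h_2) = -41/120. So g'(4) = -71/15.

-4.7333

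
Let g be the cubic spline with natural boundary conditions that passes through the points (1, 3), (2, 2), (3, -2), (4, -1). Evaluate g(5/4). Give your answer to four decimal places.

3.0156

Put m_i = g'' at the i-th knot. Here h = (1, 1, 1) and Δ = (-1, -4, 1), so the interior equations h_(i-1)·m_(i-1) + 2(h_(i-1)+h_i)·m_i + h_i·m_(i+1) = 6(Δ_i − Δ_(i-1)) read
  1·m_0 + 4·m_1 + 1·m_2 = 6(Δ_1 - Δ_0) = -18
  1·m_1 + 4·m_2 + 1·m_3 = 6(Δ_2 - Δ_1) = 30
Natural end conditions: m_0 = m_3 = 0.
Forward elimination and back-substitution give m_0 = 0, m_1 = -34/5, m_2 = 46/5, m_3 = 0.
On [1, 2], g(t) = 3 + 2/15·(t - 1) + 0·(t - 1)² - 17/15·(t - 1)³.
With (t - 1) = 1/4: g(5/4) = 193/64.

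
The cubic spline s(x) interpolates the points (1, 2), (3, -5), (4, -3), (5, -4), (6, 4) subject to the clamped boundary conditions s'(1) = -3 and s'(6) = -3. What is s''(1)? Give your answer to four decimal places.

-5.6159

Let M_i = s''(x_i). Step sizes h_i = 2, 1, 1, 1; slopes of the chords Δ_i = (y_(i+1) - y_i)/h_i = -7/2, 2, -1, 8.
  2·M_0 + 6·M_1 + 1·M_2 = 6(Δ_1 - Δ_0) = 33
  1·M_1 + 4·M_2 + 1·M_3 = 6(Δ_2 - Δ_1) = -18
  1·M_2 + 4·M_3 + 1·M_4 = 6(Δ_3 - Δ_2) = 54
Clamped end conditions give two more equations: 2h_0·M_0 + h_0·M_1 = 6(Δ_0 - s'(1)) = -3 and h_3·M_3 + 2h_3·M_4 = 6(s'(6) - Δ_3) = -66.
Solving the tridiagonal system: M_0 = -921/164, M_1 = 399/41, M_2 = -1161/82, M_3 = 1185/41, M_4 = -3891/82.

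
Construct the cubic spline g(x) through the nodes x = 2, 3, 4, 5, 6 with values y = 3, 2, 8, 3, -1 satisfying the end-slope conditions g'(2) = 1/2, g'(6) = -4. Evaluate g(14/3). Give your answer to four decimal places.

5.3108

Put M_i = g'' at the i-th knot. Here h = (1, 1, 1, 1) and Δ = (-1, 6, -5, -4), so the interior equations h_(i-1)·M_(i-1) + 2(h_(i-1)+h_i)·M_i + h_i·M_(i+1) = 6(Δ_i − Δ_(i-1)) read
  1·M_0 + 4·M_1 + 1·M_2 = 6(Δ_1 - Δ_0) = 42
  1·M_1 + 4·M_2 + 1·M_3 = 6(Δ_2 - Δ_1) = -66
  1·M_2 + 4·M_3 + 1·M_4 = 6(Δ_3 - Δ_2) = 6
Clamped end conditions give two more equations: 2h_0·M_0 + h_0·M_1 = 6(Δ_0 - g'(2)) = -9 and h_3·M_3 + 2h_3·M_4 = 6(g'(6) - Δ_3) = 0.
Hence M_0 = -813/56, M_1 = 561/28, M_2 = -189/8, M_3 = 237/28, M_4 = -237/56.
On [4, 5], g(x) = 8 + 41/28·(x - 4) - 189/16·(x - 4)² + 599/112·(x - 4)³.
With (x - 4) = 2/3: g(14/3) = 4015/756.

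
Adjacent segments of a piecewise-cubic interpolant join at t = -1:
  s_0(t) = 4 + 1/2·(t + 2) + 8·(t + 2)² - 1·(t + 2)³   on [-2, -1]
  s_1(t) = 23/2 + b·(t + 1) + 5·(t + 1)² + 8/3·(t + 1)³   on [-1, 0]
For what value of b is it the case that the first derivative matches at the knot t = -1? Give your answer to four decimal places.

s_0'(t) = 1/2 + 16·(t + 2) - 3·(t + 2)², so s_0'(-1) = 27/2. On the right, s_1'(-1) = b, so b = 27/2.

13.5000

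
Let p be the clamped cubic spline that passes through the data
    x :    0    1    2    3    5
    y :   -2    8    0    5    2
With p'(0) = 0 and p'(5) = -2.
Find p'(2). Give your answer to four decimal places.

-4.4146

With M_i denoting the second derivative at x_i, h_i = 1, 1, 1, 2, and Δ_i = (y_(i+1) − y_i)/h_i = 10, -8, 5, -3/2:
  1·M_0 + 4·M_1 + 1·M_2 = 6(Δ_1 - Δ_0) = -108
  1·M_1 + 4·M_2 + 1·M_3 = 6(Δ_2 - Δ_1) = 78
  1·M_2 + 6·M_3 + 2·M_4 = 6(Δ_3 - Δ_2) = -39
Clamped end conditions give two more equations: 2h_0·M_0 + h_0·M_1 = 6(Δ_0 - p'(0)) = 60 and h_3·M_3 + 2h_3·M_4 = 6(p'(5) - Δ_3) = -3.
Solving: M_0 = 4493/82, M_1 = -2033/41, M_2 = 2915/82, M_3 = -599/41, M_4 = 1075/164.
On [2, 3], p'(x) = b_2 + 2c_2·(x - 2) + 3d_2·(x - 2)² with b_2 = Δ_2 - h_2(2M_2 + M_3)/6 = -181/41, c_2 = M_2/2 = 2915/164, d_2 = (M_3 - M_2)/(6h_2) = -1371/164. So p'(2) = -181/41.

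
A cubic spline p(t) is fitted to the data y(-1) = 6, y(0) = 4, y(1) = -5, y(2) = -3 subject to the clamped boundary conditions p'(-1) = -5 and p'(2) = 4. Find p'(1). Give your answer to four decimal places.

Write σ_i for p''(x_i). With h_i = 1, 1, 1 and divided differences Δ_i = -2, -9, 2, the continuity of p' gives the tridiagonal system
  1·σ_0 + 4·σ_1 + 1·σ_2 = 6(Δ_1 - Δ_0) = -42
  1·σ_1 + 4·σ_2 + 1·σ_3 = 6(Δ_2 - Δ_1) = 66
Clamped end conditions give two more equations: 2h_0·σ_0 + h_0·σ_1 = 6(Δ_0 - p'(-1)) = 18 and h_2·σ_2 + 2h_2·σ_3 = 6(p'(2) - Δ_2) = 12.
Forward elimination and back-substitution give σ_0 = 98/5, σ_1 = -106/5, σ_2 = 116/5, σ_3 = -28/5.
On [1, 2], p'(t) = b_2 + 2c_2·(t - 1) + 3d_2·(t - 1)² with b_2 = Δ_2 - h_2(2σ_2 + σ_3)/6 = -24/5, c_2 = σ_2/2 = 58/5, d_2 = (σ_3 - σ_2)/(6h_2) = -24/5. So p'(1) = -24/5.

-4.8000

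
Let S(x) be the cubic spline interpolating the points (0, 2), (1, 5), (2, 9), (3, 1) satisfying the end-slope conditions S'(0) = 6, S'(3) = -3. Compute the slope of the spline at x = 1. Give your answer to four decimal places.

With σ_i denoting the second derivative at x_i, h_i = 1, 1, 1, and Δ_i = (y_(i+1) − y_i)/h_i = 3, 4, -8:
  1·σ_0 + 4·σ_1 + 1·σ_2 = 6(Δ_1 - Δ_0) = 6
  1·σ_1 + 4·σ_2 + 1·σ_3 = 6(Δ_2 - Δ_1) = -72
Clamped end conditions give two more equations: 2h_0·σ_0 + h_0·σ_1 = 6(Δ_0 - S'(0)) = -18 and h_2·σ_2 + 2h_2·σ_3 = 6(S'(3) - Δ_2) = 30.
Solving the tridiagonal system: σ_0 = -76/5, σ_1 = 62/5, σ_2 = -142/5, σ_3 = 146/5.
On [1, 2], S'(x) = b_1 + 2c_1·(x - 1) + 3d_1·(x - 1)² with b_1 = Δ_1 - h_1(2σ_1 + σ_2)/6 = 23/5, c_1 = σ_1/2 = 31/5, d_1 = (σ_2 - σ_1)/(6h_1) = -34/5. So S'(1) = 23/5.

4.6000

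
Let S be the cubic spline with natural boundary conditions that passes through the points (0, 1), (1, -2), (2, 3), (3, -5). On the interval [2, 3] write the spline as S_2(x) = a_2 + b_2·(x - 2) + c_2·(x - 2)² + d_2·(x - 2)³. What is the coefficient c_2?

-12

Write m_i for S''(x_i). With h_i = 1, 1, 1 and divided differences Δ_i = -3, 5, -8, the continuity of S' gives the tridiagonal system
  1·m_0 + 4·m_1 + 1·m_2 = 6(Δ_1 - Δ_0) = 48
  1·m_1 + 4·m_2 + 1·m_3 = 6(Δ_2 - Δ_1) = -78
Natural end conditions: m_0 = m_3 = 0.
Hence m_0 = 0, m_1 = 18, m_2 = -24, m_3 = 0.
On [2, 3], with S_2(x) = a_2 + b_2·(x - 2) + c_2·(x - 2)² + d_2·(x - 2)³: c_2 = m_2/2 = -12, d_2 = (m_3 - m_2)/(6h_2) = 4, b_2 = Δ_2 - h_2(2m_2 + m_3)/6 = 0.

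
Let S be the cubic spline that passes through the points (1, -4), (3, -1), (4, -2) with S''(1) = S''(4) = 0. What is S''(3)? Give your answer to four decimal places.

-2.5000

With M_i denoting the second derivative at x_i, h_i = 2, 1, and Δ_i = (y_(i+1) − y_i)/h_i = 3/2, -1:
  2·M_0 + 6·M_1 + 1·M_2 = 6(Δ_1 - Δ_0) = -15
Natural end conditions: M_0 = M_2 = 0.
Forward elimination and back-substitution give M_0 = 0, M_1 = -5/2, M_2 = 0.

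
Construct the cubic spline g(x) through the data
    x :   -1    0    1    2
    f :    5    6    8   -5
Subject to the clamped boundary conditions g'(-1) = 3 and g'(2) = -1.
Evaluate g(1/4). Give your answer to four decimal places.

Put M_i = g'' at the i-th knot. Here h = (1, 1, 1) and Δ = (1, 2, -13), so the interior equations h_(i-1)·M_(i-1) + 2(h_(i-1)+h_i)·M_i + h_i·M_(i+1) = 6(Δ_i − Δ_(i-1)) read
  1·M_0 + 4·M_1 + 1·M_2 = 6(Δ_1 - Δ_0) = 6
  1·M_1 + 4·M_2 + 1·M_3 = 6(Δ_2 - Δ_1) = -90
Clamped end conditions give two more equations: 2h_0·M_0 + h_0·M_1 = 6(Δ_0 - g'(-1)) = -12 and h_2·M_2 + 2h_2·M_3 = 6(g'(2) - Δ_2) = 72.
Hence M_0 = -202/15, M_1 = 224/15, M_2 = -604/15, M_3 = 842/15.
On [0, 1], g(x) = 6 + 56/15·x + 112/15·x² - 46/5·x³.
With x = 1/4: g(1/4) = 1161/160.

7.2563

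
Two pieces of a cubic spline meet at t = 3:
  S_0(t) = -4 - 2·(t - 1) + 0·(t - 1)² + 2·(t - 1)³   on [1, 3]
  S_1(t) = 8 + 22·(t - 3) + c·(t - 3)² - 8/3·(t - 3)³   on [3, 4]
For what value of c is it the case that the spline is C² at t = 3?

S_0''(t) = 0 + 12·(t - 1), so S_0''(3) = 24. On the right, S_1''(3) = 2c, so c = 12.

12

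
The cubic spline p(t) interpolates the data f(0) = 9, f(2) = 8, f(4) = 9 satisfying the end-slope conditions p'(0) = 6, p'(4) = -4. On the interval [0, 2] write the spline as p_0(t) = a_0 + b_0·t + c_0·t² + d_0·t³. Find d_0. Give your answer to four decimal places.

Write M_i for p''(x_i). With h_i = 2, 2 and divided differences Δ_i = -1/2, 1/2, the continuity of p' gives the tridiagonal system
  2·M_0 + 8·M_1 + 2·M_2 = 6(Δ_1 - Δ_0) = 6
Clamped end conditions give two more equations: 2h_0·M_0 + h_0·M_1 = 6(Δ_0 - p'(0)) = -39 and h_1·M_1 + 2h_1·M_2 = 6(p'(4) - Δ_1) = -27.
Solving: M_0 = -13, M_1 = 13/2, M_2 = -10.
On [0, 2], with p_0(t) = a_0 + b_0·t + c_0·t² + d_0·t³: c_0 = M_0/2 = -13/2, d_0 = (M_1 - M_0)/(6h_0) = 13/8, b_0 = Δ_0 - h_0(2M_0 + M_1)/6 = 6.

1.6250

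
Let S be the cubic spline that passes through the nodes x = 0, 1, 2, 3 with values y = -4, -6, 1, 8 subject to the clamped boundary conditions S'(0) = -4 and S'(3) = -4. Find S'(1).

Let M_i = S''(x_i). Step sizes h_i = 1, 1, 1; slopes of the chords Δ_i = (y_(i+1) - y_i)/h_i = -2, 7, 7.
  1·M_0 + 4·M_1 + 1·M_2 = 6(Δ_1 - Δ_0) = 54
  1·M_1 + 4·M_2 + 1·M_3 = 6(Δ_2 - Δ_1) = 0
Clamped end conditions give two more equations: 2h_0·M_0 + h_0·M_1 = 6(Δ_0 - S'(0)) = 12 and h_2·M_2 + 2h_2·M_3 = 6(S'(3) - Δ_2) = -66.
Solving the tridiagonal system: M_0 = 0, M_1 = 12, M_2 = 6, M_3 = -36.
On [1, 2], S'(x) = b_1 + 2c_1·(x - 1) + 3d_1·(x - 1)² with b_1 = Δ_1 - h_1(2M_1 + M_2)/6 = 2, c_1 = M_1/2 = 6, d_1 = (M_2 - M_1)/(6h_1) = -1. So S'(1) = 2.

2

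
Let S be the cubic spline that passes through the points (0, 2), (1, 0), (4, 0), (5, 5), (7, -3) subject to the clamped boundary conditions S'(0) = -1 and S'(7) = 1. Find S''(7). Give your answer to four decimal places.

With M_i denoting the second derivative at x_i, h_i = 1, 3, 1, 2, and Δ_i = (y_(i+1) − y_i)/h_i = -2, 0, 5, -4:
  1·M_0 + 8·M_1 + 3·M_2 = 6(Δ_1 - Δ_0) = 12
  3·M_1 + 8·M_2 + 1·M_3 = 6(Δ_2 - Δ_1) = 30
  1·M_2 + 6·M_3 + 2·M_4 = 6(Δ_3 - Δ_2) = -54
Clamped end conditions give two more equations: 2h_0·M_0 + h_0·M_1 = 6(Δ_0 - S'(0)) = -6 and h_3·M_3 + 2h_3·M_4 = 6(S'(7) - Δ_3) = 30.
Hence M_0 = -157/55, M_1 = -16/55, M_2 = 63/11, M_3 = -822/55, M_4 = 1647/110.

14.9727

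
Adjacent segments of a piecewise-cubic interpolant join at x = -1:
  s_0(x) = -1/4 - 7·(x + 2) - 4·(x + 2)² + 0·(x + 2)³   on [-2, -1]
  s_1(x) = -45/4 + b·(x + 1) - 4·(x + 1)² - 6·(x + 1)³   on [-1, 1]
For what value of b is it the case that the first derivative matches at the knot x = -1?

-15

s_0'(x) = -7 - 8·(x + 2) + 0·(x + 2)², so s_0'(-1) = -15. On the right, s_1'(-1) = b, so b = -15.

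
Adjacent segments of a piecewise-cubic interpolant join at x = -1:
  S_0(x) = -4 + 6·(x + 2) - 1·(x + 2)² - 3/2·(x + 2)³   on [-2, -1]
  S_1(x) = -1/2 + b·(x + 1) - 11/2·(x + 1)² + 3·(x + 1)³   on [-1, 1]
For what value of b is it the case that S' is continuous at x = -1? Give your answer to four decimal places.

S_0'(x) = 6 - 2·(x + 2) - 9/2·(x + 2)², so S_0'(-1) = -1/2. On the right, S_1'(-1) = b, so b = -1/2.

-0.5000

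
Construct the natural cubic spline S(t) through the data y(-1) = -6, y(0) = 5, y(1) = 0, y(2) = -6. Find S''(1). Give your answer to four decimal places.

With σ_i denoting the second derivative at x_i, h_i = 1, 1, 1, and Δ_i = (y_(i+1) − y_i)/h_i = 11, -5, -6:
  1·σ_0 + 4·σ_1 + 1·σ_2 = 6(Δ_1 - Δ_0) = -96
  1·σ_1 + 4·σ_2 + 1·σ_3 = 6(Δ_2 - Δ_1) = -6
Natural end conditions: σ_0 = σ_3 = 0.
Solving: σ_0 = 0, σ_1 = -126/5, σ_2 = 24/5, σ_3 = 0.

4.8000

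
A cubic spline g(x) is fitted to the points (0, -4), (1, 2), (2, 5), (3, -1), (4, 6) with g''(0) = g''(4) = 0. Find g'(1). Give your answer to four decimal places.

Put m_i = g'' at the i-th knot. Here h = (1, 1, 1, 1) and Δ = (6, 3, -6, 7), so the interior equations h_(i-1)·m_(i-1) + 2(h_(i-1)+h_i)·m_i + h_i·m_(i+1) = 6(Δ_i − Δ_(i-1)) read
  1·m_0 + 4·m_1 + 1·m_2 = 6(Δ_1 - Δ_0) = -18
  1·m_1 + 4·m_2 + 1·m_3 = 6(Δ_2 - Δ_1) = -54
  1·m_2 + 4·m_3 + 1·m_4 = 6(Δ_3 - Δ_2) = 78
Natural end conditions: m_0 = m_4 = 0.
Solving the tridiagonal system: m_0 = 0, m_1 = 3/7, m_2 = -138/7, m_3 = 171/7, m_4 = 0.
On [1, 2], g'(x) = b_1 + 2c_1·(x - 1) + 3d_1·(x - 1)² with b_1 = Δ_1 - h_1(2m_1 + m_2)/6 = 43/7, c_1 = m_1/2 = 3/14, d_1 = (m_2 - m_1)/(6h_1) = -47/14. So g'(1) = 43/7.

6.1429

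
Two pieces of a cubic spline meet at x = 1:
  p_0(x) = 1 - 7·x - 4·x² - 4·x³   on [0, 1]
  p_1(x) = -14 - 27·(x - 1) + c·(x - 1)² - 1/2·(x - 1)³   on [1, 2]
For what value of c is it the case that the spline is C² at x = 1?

p_0''(x) = -8 - 24·x, so p_0''(1) = -32. On the right, p_1''(1) = 2c, so c = -16.

-16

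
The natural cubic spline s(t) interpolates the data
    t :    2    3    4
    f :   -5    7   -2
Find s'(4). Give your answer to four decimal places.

Put σ_i = s'' at the i-th knot. Here h = (1, 1) and Δ = (12, -9), so the interior equations h_(i-1)·σ_(i-1) + 2(h_(i-1)+h_i)·σ_i + h_i·σ_(i+1) = 6(Δ_i − Δ_(i-1)) read
  1·σ_0 + 4·σ_1 + 1·σ_2 = 6(Δ_1 - Δ_0) = -126
Natural end conditions: σ_0 = σ_2 = 0.
Hence σ_0 = 0, σ_1 = -63/2, σ_2 = 0.
On [3, 4], s'(t) = b_1 + 2c_1·(t - 3) + 3d_1·(t - 3)² with b_1 = Δ_1 - h_1(2σ_1 + σ_2)/6 = 3/2, c_1 = σ_1/2 = -63/4, d_1 = (σ_2 - σ_1)/(6h_1) = 21/4. So s'(4) = -57/4.

-14.2500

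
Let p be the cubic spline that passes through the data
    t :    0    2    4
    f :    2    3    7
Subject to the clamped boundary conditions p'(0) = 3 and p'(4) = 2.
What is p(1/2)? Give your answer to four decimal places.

2.9414

Put M_i = p'' at the i-th knot. Here h = (2, 2) and Δ = (1/2, 2), so the interior equations h_(i-1)·M_(i-1) + 2(h_(i-1)+h_i)·M_i + h_i·M_(i+1) = 6(Δ_i − Δ_(i-1)) read
  2·M_0 + 8·M_1 + 2·M_2 = 6(Δ_1 - Δ_0) = 9
Clamped end conditions give two more equations: 2h_0·M_0 + h_0·M_1 = 6(Δ_0 - p'(0)) = -15 and h_1·M_1 + 2h_1·M_2 = 6(p'(4) - Δ_1) = 0.
Solving the tridiagonal system: M_0 = -41/8, M_1 = 11/4, M_2 = -11/8.
On [0, 2], p(t) = 2 + 3·t - 41/16·t² + 21/32·t³.
With t = 1/2: p(1/2) = 753/256.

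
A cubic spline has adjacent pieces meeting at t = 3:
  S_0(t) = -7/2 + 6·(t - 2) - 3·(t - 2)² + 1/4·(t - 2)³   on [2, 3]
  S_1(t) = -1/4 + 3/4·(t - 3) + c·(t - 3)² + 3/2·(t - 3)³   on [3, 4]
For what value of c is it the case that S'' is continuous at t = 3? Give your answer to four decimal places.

-2.2500

S_0''(t) = -6 + 3/2·(t - 2), so S_0''(3) = -9/2. On the right, S_1''(3) = 2c, so c = -9/4.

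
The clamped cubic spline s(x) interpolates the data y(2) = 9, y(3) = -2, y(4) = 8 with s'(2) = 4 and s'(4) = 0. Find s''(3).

Put m_i = s'' at the i-th knot. Here h = (1, 1) and Δ = (-11, 10), so the interior equations h_(i-1)·m_(i-1) + 2(h_(i-1)+h_i)·m_i + h_i·m_(i+1) = 6(Δ_i − Δ_(i-1)) read
  1·m_0 + 4·m_1 + 1·m_2 = 6(Δ_1 - Δ_0) = 126
Clamped end conditions give two more equations: 2h_0·m_0 + h_0·m_1 = 6(Δ_0 - s'(2)) = -90 and h_1·m_1 + 2h_1·m_2 = 6(s'(4) - Δ_1) = -60.
Solving: m_0 = -157/2, m_1 = 67, m_2 = -127/2.

67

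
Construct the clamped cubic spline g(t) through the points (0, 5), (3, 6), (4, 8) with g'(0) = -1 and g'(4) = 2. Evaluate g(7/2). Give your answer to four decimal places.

With σ_i denoting the second derivative at x_i, h_i = 3, 1, and Δ_i = (y_(i+1) − y_i)/h_i = 1/3, 2:
  3·σ_0 + 8·σ_1 + 1·σ_2 = 6(Δ_1 - Δ_0) = 10
Clamped end conditions give two more equations: 2h_0·σ_0 + h_0·σ_1 = 6(Δ_0 - g'(0)) = 8 and h_1·σ_1 + 2h_1·σ_2 = 6(g'(4) - Δ_1) = 0.
Hence σ_0 = 5/6, σ_1 = 1, σ_2 = -1/2.
On [3, 4], g(t) = 6 + 7/4·(t - 3) + 1/2·(t - 3)² - 1/4·(t - 3)³.
With (t - 3) = 1/2: g(7/2) = 223/32.

6.9688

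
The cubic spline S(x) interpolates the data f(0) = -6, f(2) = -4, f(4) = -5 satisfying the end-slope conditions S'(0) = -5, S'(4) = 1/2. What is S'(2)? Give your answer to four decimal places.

1.5000

Put M_i = S'' at the i-th knot. Here h = (2, 2) and Δ = (1, -1/2), so the interior equations h_(i-1)·M_(i-1) + 2(h_(i-1)+h_i)·M_i + h_i·M_(i+1) = 6(Δ_i − Δ_(i-1)) read
  2·M_0 + 8·M_1 + 2·M_2 = 6(Δ_1 - Δ_0) = -9
Clamped end conditions give two more equations: 2h_0·M_0 + h_0·M_1 = 6(Δ_0 - S'(0)) = 36 and h_1·M_1 + 2h_1·M_2 = 6(S'(4) - Δ_1) = 6.
Solving the tridiagonal system: M_0 = 23/2, M_1 = -5, M_2 = 4.
On [2, 4], S'(x) = b_1 + 2c_1·(x - 2) + 3d_1·(x - 2)² with b_1 = Δ_1 - h_1(2M_1 + M_2)/6 = 3/2, c_1 = M_1/2 = -5/2, d_1 = (M_2 - M_1)/(6h_1) = 3/4. So S'(2) = 3/2.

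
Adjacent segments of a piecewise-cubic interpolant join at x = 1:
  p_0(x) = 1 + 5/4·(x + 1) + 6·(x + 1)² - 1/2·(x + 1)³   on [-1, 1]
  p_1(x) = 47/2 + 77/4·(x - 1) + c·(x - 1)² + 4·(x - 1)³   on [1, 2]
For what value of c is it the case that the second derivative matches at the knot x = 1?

3

p_0''(x) = 12 - 3·(x + 1), so p_0''(1) = 6. On the right, p_1''(1) = 2c, so c = 3.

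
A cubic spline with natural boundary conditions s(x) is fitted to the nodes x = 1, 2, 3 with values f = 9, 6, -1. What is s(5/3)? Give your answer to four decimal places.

7.3704

Write σ_i for s''(x_i). With h_i = 1, 1 and divided differences Δ_i = -3, -7, the continuity of s' gives the tridiagonal system
  1·σ_0 + 4·σ_1 + 1·σ_2 = 6(Δ_1 - Δ_0) = -24
Natural end conditions: σ_0 = σ_2 = 0.
Solving the tridiagonal system: σ_0 = 0, σ_1 = -6, σ_2 = 0.
On [1, 2], s(x) = 9 - 2·(x - 1) + 0·(x - 1)² - 1·(x - 1)³.
With (x - 1) = 2/3: s(5/3) = 199/27.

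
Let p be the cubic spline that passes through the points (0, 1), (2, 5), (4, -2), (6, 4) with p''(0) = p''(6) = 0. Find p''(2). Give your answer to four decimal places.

Write σ_i for p''(x_i). With h_i = 2, 2, 2 and divided differences Δ_i = 2, -7/2, 3, the continuity of p' gives the tridiagonal system
  2·σ_0 + 8·σ_1 + 2·σ_2 = 6(Δ_1 - Δ_0) = -33
  2·σ_1 + 8·σ_2 + 2·σ_3 = 6(Δ_2 - Δ_1) = 39
Natural end conditions: σ_0 = σ_3 = 0.
Solving: σ_0 = 0, σ_1 = -57/10, σ_2 = 63/10, σ_3 = 0.

-5.7000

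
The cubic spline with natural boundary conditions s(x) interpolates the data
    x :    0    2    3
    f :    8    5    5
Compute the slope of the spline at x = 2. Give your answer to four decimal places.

-0.5000

Write σ_i for s''(x_i). With h_i = 2, 1 and divided differences Δ_i = -3/2, 0, the continuity of s' gives the tridiagonal system
  2·σ_0 + 6·σ_1 + 1·σ_2 = 6(Δ_1 - Δ_0) = 9
Natural end conditions: σ_0 = σ_2 = 0.
Solving: σ_0 = 0, σ_1 = 3/2, σ_2 = 0.
On [2, 3], s'(x) = b_1 + 2c_1·(x - 2) + 3d_1·(x - 2)² with b_1 = Δ_1 - h_1(2σ_1 + σ_2)/6 = -1/2, c_1 = σ_1/2 = 3/4, d_1 = (σ_2 - σ_1)/(6h_1) = -1/4. So s'(2) = -1/2.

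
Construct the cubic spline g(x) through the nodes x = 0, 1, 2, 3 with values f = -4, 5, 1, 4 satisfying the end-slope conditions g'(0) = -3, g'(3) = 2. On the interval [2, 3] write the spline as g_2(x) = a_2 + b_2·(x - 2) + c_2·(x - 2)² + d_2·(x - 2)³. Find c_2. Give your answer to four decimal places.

12.0667

Write M_i for g''(x_i). With h_i = 1, 1, 1 and divided differences Δ_i = 9, -4, 3, the continuity of g' gives the tridiagonal system
  1·M_0 + 4·M_1 + 1·M_2 = 6(Δ_1 - Δ_0) = -78
  1·M_1 + 4·M_2 + 1·M_3 = 6(Δ_2 - Δ_1) = 42
Clamped end conditions give two more equations: 2h_0·M_0 + h_0·M_1 = 6(Δ_0 - g'(0)) = 72 and h_2·M_2 + 2h_2·M_3 = 6(g'(3) - Δ_2) = -6.
Hence M_0 = 836/15, M_1 = -592/15, M_2 = 362/15, M_3 = -226/15.
On [2, 3], with g_2(x) = a_2 + b_2·(x - 2) + c_2·(x - 2)² + d_2·(x - 2)³: c_2 = M_2/2 = 181/15, d_2 = (M_3 - M_2)/(6h_2) = -98/15, b_2 = Δ_2 - h_2(2M_2 + M_3)/6 = -38/15.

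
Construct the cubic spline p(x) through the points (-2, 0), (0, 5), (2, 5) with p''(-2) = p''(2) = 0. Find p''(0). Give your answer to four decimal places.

-1.8750

Write σ_i for p''(x_i). With h_i = 2, 2 and divided differences Δ_i = 5/2, 0, the continuity of p' gives the tridiagonal system
  2·σ_0 + 8·σ_1 + 2·σ_2 = 6(Δ_1 - Δ_0) = -15
Natural end conditions: σ_0 = σ_2 = 0.
Solving the tridiagonal system: σ_0 = 0, σ_1 = -15/8, σ_2 = 0.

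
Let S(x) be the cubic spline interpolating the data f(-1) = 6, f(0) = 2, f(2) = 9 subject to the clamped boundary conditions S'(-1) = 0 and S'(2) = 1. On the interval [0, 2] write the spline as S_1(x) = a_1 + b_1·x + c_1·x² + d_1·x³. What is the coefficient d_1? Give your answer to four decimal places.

-2.1042

Put M_i = S'' at the i-th knot. Here h = (1, 2) and Δ = (-4, 7/2), so the interior equations h_(i-1)·M_(i-1) + 2(h_(i-1)+h_i)·M_i + h_i·M_(i+1) = 6(Δ_i − Δ_(i-1)) read
  1·M_0 + 6·M_1 + 2·M_2 = 6(Δ_1 - Δ_0) = 45
Clamped end conditions give two more equations: 2h_0·M_0 + h_0·M_1 = 6(Δ_0 - S'(-1)) = -24 and h_1·M_1 + 2h_1·M_2 = 6(S'(2) - Δ_1) = -15.
Forward elimination and back-substitution give M_0 = -115/6, M_1 = 43/3, M_2 = -131/12.
On [0, 2], with S_1(x) = a_1 + b_1·x + c_1·x² + d_1·x³: c_1 = M_1/2 = 43/6, d_1 = (M_2 - M_1)/(6h_1) = -101/48, b_1 = Δ_1 - h_1(2M_1 + M_2)/6 = -29/12.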